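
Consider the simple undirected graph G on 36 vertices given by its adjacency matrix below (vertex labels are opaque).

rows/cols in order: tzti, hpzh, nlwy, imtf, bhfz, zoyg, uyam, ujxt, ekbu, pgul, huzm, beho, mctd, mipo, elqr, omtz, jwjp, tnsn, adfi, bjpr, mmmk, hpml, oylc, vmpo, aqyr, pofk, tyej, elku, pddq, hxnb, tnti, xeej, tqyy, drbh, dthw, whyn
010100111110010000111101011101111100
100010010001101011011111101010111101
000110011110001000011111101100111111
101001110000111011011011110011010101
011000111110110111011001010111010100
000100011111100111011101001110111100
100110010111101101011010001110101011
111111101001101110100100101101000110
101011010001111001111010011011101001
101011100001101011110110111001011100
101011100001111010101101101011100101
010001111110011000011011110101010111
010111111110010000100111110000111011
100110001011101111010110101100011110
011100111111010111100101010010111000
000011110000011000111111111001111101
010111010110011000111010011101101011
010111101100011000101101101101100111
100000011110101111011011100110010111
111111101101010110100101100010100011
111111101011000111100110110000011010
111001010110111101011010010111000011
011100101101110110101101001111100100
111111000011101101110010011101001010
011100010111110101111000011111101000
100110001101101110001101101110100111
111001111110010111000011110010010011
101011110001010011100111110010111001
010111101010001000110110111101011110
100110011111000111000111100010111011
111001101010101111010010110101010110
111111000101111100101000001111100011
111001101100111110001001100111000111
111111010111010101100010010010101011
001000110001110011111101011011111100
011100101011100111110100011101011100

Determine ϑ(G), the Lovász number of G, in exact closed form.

N(xeej) = {tzti, hpzh, nlwy, imtf, bhfz, zoyg, pgul, beho, mctd, mipo, elqr, omtz, adfi, mmmk, tyej, elku, pddq, hxnb, tnti, dthw, whyn}, |N(xeej)| = 21.
deg(pgul) = 21; N(pgul) = {tzti, nlwy, bhfz, zoyg, uyam, beho, mctd, elqr, jwjp, tnsn, adfi, bjpr, hpml, oylc, aqyr, pofk, tyej, hxnb, xeej, tqyy, drbh}.
N(mipo) = {tzti, imtf, bhfz, ekbu, huzm, beho, mctd, elqr, omtz, jwjp, tnsn, bjpr, hpml, oylc, aqyr, tyej, elku, xeej, tqyy, drbh, dthw}, |N(mipo)| = 21.
deg(bjpr) = 21; N(bjpr) = {tzti, hpzh, nlwy, imtf, bhfz, zoyg, uyam, ekbu, pgul, beho, mipo, omtz, jwjp, adfi, hpml, vmpo, aqyr, pddq, tnti, dthw, whyn}.
Regular of degree 21 on 36 vertices: this is K(9,2), the Kneser graph.
spec(A) ≈ [21.0, 1.0, -6.0] (distinct, 4 d.p.).
Lovász (edge-transitive): ϑ = −36·(-6)/((21)−(-6)) = 8.
Numerically 8.000000.

8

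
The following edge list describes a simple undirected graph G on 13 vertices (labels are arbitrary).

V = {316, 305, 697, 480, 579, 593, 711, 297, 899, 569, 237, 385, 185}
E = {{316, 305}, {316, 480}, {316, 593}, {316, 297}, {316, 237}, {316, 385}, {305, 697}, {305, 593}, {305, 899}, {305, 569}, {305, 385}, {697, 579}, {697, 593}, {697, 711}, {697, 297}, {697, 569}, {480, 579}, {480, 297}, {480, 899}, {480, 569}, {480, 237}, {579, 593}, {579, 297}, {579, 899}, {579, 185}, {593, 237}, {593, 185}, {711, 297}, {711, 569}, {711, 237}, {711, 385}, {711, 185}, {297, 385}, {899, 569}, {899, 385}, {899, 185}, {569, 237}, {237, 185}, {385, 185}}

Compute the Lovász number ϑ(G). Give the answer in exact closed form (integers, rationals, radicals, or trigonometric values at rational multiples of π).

N(385) = {316, 305, 711, 297, 899, 185}, |N(385)| = 6.
Vertex 593 has 6 neighbors: 316, 305, 697, 579, 237, 185.
deg(697) = 6; N(697) = {305, 579, 593, 711, 297, 569}.
N(237) = {316, 480, 593, 711, 569, 185}, |N(237)| = 6.
G on 13 vertices is 6-regular; Paley(13): SR with (k,λ,μ)=(6,2,3).
A has 3 distinct eigenvalues ≈ [6.0, 1.302776, -2.302776].
ϑ = −N·λ_min/(λ_max−λ_min) = −13·(-sqrt(13)/2 - 1/2)/(6−(-sqrt(13)/2 - 1/2)) = sqrt(13).
Numerically 3.605551275.

sqrt(13)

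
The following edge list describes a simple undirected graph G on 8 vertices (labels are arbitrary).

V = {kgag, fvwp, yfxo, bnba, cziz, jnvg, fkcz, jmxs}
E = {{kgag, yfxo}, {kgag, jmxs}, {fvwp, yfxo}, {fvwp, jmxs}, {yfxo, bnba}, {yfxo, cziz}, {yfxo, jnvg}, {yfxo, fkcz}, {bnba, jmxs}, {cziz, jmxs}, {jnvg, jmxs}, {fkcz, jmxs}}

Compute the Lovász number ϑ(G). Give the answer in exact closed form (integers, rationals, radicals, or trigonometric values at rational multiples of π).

6

N(cziz) = {yfxo, jmxs}, |N(cziz)| = 2.
deg(fvwp) = 2; N(fvwp) = {yfxo, jmxs}.
deg(kgag) = 2; N(kgag) = {yfxo, jmxs}.
N(jmxs) = {kgag, fvwp, bnba, cziz, jnvg, fkcz}, |N(jmxs)| = 6.
2 parts of sizes [6, 2]; α(G) = 6 = ϑ (perfect).
Numerically 6.000000.
Sandwich: α(G)=6 ≤ ϑ(G)=6 ≤ χ(Ḡ)=6 (collapsed).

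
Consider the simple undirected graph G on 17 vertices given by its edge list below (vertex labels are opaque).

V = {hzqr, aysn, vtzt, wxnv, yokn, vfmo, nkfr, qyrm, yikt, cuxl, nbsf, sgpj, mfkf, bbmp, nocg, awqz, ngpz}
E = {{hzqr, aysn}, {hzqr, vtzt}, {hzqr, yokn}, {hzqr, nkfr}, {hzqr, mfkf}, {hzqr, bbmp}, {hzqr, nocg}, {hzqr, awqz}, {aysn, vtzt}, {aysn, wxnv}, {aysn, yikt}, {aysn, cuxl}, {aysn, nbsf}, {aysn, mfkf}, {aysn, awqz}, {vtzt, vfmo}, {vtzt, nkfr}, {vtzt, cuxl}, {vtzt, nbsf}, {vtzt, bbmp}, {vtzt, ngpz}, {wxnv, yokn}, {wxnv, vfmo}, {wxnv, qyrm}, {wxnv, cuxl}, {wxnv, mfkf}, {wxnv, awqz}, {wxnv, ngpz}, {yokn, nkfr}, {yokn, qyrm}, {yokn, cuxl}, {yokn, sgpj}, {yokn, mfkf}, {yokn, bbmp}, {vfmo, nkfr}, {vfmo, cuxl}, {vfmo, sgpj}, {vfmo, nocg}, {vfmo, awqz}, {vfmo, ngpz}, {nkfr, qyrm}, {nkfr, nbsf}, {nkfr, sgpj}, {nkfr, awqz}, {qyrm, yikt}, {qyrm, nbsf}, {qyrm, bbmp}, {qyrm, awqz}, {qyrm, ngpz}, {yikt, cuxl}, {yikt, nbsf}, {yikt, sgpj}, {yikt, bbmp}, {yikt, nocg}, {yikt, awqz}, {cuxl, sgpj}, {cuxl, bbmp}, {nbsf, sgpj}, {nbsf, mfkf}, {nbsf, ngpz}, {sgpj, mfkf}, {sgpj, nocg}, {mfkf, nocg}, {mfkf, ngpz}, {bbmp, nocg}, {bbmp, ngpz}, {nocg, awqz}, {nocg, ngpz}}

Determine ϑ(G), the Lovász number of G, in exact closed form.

N(nocg) = {hzqr, vfmo, yikt, sgpj, mfkf, bbmp, awqz, ngpz}, |N(nocg)| = 8.
deg(sgpj) = 8; N(sgpj) = {yokn, vfmo, nkfr, yikt, cuxl, nbsf, mfkf, nocg}.
N(aysn) = {hzqr, vtzt, wxnv, yikt, cuxl, nbsf, mfkf, awqz}, |N(aysn)| = 8.
N(yokn) = {hzqr, wxnv, nkfr, qyrm, cuxl, sgpj, mfkf, bbmp}, |N(yokn)| = 8.
deg(v) = 8 for all v (|V|=17); SR(17,8,3,4) — a Paley graph.
A has 3 distinct eigenvalues ≈ [8.0, 1.5616, -2.5616].
ϑ = −N·λ_min/(λ_max−λ_min) = −17·(-sqrt(17)/2 - 1/2)/(8−(-sqrt(17)/2 - 1/2)) = sqrt(17).
≈ 4.123106 (to 6 d.p.).

sqrt(17)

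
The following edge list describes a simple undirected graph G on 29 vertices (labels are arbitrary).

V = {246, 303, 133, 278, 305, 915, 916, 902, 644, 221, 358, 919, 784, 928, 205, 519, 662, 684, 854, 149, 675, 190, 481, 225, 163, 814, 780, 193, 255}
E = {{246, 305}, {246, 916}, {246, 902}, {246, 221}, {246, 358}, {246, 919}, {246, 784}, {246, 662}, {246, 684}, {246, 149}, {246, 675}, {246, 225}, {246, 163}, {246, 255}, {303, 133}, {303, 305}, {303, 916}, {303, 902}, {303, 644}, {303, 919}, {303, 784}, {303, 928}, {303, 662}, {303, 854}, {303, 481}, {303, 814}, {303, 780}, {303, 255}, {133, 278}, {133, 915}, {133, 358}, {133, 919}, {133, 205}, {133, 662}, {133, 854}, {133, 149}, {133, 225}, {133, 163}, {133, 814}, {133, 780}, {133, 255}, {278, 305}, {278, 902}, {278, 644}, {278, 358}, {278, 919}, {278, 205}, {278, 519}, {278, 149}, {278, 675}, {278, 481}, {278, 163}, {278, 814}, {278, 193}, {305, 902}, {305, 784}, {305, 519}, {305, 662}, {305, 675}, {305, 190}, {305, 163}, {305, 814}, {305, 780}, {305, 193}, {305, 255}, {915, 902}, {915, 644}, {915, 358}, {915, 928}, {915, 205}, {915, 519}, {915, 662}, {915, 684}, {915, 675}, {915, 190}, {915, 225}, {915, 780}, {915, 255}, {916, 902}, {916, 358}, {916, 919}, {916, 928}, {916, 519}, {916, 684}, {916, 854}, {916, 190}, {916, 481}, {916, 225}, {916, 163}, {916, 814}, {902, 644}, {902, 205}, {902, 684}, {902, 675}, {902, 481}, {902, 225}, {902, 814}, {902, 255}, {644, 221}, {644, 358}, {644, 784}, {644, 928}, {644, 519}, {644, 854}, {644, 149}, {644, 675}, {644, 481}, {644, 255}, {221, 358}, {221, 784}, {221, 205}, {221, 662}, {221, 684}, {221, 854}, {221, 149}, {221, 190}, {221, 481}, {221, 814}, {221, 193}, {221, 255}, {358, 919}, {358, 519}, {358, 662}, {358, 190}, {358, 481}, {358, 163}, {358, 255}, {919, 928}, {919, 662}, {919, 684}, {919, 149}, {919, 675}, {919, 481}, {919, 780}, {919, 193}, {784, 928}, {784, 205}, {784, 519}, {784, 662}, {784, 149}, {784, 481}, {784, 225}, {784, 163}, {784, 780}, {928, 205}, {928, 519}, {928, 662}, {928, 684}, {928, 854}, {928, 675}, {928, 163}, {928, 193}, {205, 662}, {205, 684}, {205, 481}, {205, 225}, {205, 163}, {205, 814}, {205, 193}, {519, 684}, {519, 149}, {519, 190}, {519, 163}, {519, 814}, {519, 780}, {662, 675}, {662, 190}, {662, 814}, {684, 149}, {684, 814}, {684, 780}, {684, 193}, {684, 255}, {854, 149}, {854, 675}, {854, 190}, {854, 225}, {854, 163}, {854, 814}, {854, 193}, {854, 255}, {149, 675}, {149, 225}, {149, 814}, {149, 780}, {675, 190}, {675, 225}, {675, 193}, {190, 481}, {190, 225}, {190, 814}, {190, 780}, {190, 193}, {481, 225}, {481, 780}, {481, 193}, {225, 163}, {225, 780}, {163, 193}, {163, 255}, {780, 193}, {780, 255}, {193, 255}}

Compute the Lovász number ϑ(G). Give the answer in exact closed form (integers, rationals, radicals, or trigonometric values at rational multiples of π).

sqrt(29)

deg(784) = 14; N(784) = {246, 303, 305, 644, 221, 928, 205, 519, 662, 149, 481, 225, 163, 780}.
N(246) = {305, 916, 902, 221, 358, 919, 784, 662, 684, 149, 675, 225, 163, 255}, |N(246)| = 14.
Vertex 662 has 14 neighbors: 246, 303, 133, 305, 915, 221, 358, 919, 784, 928, 205, 675, 190, 814.
Vertex 303 has 14 neighbors: 133, 305, 916, 902, 644, 919, 784, 928, 662, 854, 481, 814, 780, 255.
14-regular, N=29; Paley(29): SR with (k,λ,μ)=(14,6,7).
A has 3 distinct eigenvalues ≈ [14.0, 2.193, -3.193].
ϑ = −N·λ_min/(λ_max−λ_min) = −29·(-sqrt(29)/2 - 1/2)/(14−(-sqrt(29)/2 - 1/2)) = sqrt(29).
Numerically 5.385165.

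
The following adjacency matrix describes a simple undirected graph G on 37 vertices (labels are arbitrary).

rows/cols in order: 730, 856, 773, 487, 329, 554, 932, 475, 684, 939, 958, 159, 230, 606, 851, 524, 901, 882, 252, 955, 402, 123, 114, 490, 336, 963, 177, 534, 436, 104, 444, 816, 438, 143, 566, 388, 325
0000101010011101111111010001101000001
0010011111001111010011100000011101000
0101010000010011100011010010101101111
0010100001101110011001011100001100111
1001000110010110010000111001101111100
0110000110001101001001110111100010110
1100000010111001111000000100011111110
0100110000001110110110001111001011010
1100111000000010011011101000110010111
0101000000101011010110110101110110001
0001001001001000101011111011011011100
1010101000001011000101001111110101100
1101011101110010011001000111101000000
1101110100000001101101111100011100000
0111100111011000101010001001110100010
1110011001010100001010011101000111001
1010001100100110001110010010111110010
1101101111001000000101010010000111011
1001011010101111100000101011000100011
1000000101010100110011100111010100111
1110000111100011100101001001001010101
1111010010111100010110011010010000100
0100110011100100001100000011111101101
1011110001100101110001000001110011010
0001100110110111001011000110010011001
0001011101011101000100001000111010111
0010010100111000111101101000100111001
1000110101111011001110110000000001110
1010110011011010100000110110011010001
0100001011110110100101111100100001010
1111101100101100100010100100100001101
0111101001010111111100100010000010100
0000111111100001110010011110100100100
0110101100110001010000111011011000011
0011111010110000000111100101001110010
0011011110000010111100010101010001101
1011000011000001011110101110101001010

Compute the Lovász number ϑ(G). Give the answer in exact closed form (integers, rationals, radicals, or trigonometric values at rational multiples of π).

deg(114) = 18; N(114) = {856, 329, 554, 684, 939, 958, 606, 252, 955, 177, 534, 436, 104, 444, 816, 143, 566, 325}.
N(123) = {730, 856, 773, 487, 554, 684, 958, 159, 230, 606, 882, 955, 402, 490, 336, 177, 104, 566}, |N(123)| = 18.
deg(773) = 18; N(773) = {856, 487, 554, 159, 851, 524, 901, 402, 123, 490, 177, 436, 444, 816, 143, 566, 388, 325}.
N(336) = {487, 329, 475, 684, 958, 159, 606, 851, 524, 252, 402, 123, 963, 177, 104, 438, 143, 325}, |N(336)| = 18.
18-regular, N=37; SR(37,18,8,9) — a Paley graph.
A has 3 distinct eigenvalues ≈ [18.0, 2.5414, -3.5414].
−37·(-sqrt(37)/2 - 1/2) / ((18)−(-sqrt(37)/2 - 1/2)) = sqrt(37) = ϑ(G).
ϑ(G) ≈ 6.082763.

sqrt(37)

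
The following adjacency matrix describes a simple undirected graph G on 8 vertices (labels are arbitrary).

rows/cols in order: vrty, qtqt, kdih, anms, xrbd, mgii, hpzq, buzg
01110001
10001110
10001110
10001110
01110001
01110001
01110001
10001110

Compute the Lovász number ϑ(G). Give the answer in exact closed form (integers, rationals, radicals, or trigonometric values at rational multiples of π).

N(xrbd) = {qtqt, kdih, anms, buzg}, |N(xrbd)| = 4.
deg(kdih) = 4; N(kdih) = {vrty, xrbd, mgii, hpzq}.
deg(mgii) = 4; N(mgii) = {qtqt, kdih, anms, buzg}.
N(qtqt) = {vrty, xrbd, mgii, hpzq}, |N(qtqt)| = 4.
Complete 2-partite, parts [4, 4]: perfect, ϑ = α = 4.
ϑ(G) ≈ 4.000000.
Check 4 ≤ 4 ≤ 4: collapsed.

4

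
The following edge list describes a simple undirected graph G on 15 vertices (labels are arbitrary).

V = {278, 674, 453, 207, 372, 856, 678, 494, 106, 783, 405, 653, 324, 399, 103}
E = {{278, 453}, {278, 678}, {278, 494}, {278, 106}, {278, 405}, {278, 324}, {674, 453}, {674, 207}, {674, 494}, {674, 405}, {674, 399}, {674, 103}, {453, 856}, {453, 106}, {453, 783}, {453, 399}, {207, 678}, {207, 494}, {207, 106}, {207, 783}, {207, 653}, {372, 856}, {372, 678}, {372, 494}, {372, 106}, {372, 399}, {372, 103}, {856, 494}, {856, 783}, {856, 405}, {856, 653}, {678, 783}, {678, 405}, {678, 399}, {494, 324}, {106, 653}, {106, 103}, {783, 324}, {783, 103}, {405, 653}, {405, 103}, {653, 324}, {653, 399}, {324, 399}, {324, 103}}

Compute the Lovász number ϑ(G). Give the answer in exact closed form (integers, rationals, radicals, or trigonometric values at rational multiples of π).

5

Vertex 278 has 6 neighbors: 453, 678, 494, 106, 405, 324.
Vertex 678 has 6 neighbors: 278, 207, 372, 783, 405, 399.
deg(494) = 6; N(494) = {278, 674, 207, 372, 856, 324}.
N(372) = {856, 678, 494, 106, 399, 103}, |N(372)| = 6.
Regular of degree 6 on 15 vertices: this is K(6,2), the Kneser graph.
spec(A) ≈ [6.0, 1.0, -3.0] (distinct, 4 d.p.).
Lovász (edge-transitive): ϑ = −15·(-3)/((6)−(-3)) = 5.
≈ 5.000000000 (to 9 d.p.).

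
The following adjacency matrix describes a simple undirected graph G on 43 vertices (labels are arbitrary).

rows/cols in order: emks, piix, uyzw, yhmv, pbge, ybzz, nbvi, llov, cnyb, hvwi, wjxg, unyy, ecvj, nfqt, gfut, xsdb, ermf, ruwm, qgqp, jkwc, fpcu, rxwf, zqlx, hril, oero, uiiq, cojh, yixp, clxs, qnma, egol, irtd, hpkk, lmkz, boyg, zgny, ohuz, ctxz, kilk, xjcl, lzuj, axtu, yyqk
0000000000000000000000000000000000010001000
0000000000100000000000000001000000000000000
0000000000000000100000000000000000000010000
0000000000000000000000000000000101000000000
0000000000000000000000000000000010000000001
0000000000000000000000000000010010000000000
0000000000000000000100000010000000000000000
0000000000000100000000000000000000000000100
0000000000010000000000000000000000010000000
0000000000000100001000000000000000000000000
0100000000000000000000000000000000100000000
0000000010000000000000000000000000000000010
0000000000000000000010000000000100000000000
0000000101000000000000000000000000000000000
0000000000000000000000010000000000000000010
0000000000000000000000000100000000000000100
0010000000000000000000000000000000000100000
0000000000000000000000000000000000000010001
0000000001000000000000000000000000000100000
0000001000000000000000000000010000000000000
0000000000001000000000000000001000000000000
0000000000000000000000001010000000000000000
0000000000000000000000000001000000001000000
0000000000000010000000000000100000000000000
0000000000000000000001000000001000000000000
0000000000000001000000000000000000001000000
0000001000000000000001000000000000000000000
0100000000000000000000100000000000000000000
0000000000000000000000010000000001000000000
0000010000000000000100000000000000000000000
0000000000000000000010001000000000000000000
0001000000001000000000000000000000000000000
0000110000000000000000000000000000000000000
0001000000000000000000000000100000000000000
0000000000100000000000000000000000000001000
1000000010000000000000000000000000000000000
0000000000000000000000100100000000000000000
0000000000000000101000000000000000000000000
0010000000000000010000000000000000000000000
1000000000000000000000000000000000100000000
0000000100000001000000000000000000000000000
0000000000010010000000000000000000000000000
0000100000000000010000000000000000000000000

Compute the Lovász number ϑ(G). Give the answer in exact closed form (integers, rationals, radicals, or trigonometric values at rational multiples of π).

N(pbge) = {hpkk, yyqk}, |N(pbge)| = 2.
N(zqlx) = {yixp, ohuz}, |N(zqlx)| = 2.
N(irtd) = {yhmv, ecvj}, |N(irtd)| = 2.
deg(xsdb) = 2; N(xsdb) = {uiiq, lzuj}.
deg(v) = 2 for all v (|V|=43); a single 43-cycle (edge-transitive).
The 22 distinct eigenvalues: [2.0, 1.978687, 1.915201, 1.810896, 1.667996, 1.489544, 1.279346, 1.041881, 0.782209, 0.505867, 0.218742, -0.073044, -0.363274, -0.645761, -0.914485, -1.163718, -1.388148, -1.582993, -1.744099, -1.868032, -1.952152, -1.994665].
With N=43: ϑ(G) = 43·(-(-1)*2*cos(pi/43))/(2−(-2*cos(pi/43))) = 43*cos(pi/43)/(cos(pi/43) + 1).
= 21.47128… (decimal).
Lovász sandwich 21 ≤ 43*cos(pi/43)/(cos(pi/43) + 1) ≤ 22: both strict.

43*cos(pi/43)/(cos(pi/43) + 1)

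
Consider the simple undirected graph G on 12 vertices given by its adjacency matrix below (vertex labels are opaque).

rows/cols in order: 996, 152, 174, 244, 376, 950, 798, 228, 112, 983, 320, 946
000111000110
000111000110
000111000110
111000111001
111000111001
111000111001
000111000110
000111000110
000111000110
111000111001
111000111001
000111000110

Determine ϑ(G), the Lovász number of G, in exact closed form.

7

N(112) = {244, 376, 950, 983, 320}, |N(112)| = 5.
deg(152) = 5; N(152) = {244, 376, 950, 983, 320}.
Vertex 174 has 5 neighbors: 244, 376, 950, 983, 320.
Vertex 996 has 5 neighbors: 244, 376, 950, 983, 320.
K_{7,5} (perfect); ϑ(G) = α(G) = max{7,5} = 7.
ϑ(G) ≈ 7.0000000.
Check 7 ≤ 7 ≤ 7: collapsed.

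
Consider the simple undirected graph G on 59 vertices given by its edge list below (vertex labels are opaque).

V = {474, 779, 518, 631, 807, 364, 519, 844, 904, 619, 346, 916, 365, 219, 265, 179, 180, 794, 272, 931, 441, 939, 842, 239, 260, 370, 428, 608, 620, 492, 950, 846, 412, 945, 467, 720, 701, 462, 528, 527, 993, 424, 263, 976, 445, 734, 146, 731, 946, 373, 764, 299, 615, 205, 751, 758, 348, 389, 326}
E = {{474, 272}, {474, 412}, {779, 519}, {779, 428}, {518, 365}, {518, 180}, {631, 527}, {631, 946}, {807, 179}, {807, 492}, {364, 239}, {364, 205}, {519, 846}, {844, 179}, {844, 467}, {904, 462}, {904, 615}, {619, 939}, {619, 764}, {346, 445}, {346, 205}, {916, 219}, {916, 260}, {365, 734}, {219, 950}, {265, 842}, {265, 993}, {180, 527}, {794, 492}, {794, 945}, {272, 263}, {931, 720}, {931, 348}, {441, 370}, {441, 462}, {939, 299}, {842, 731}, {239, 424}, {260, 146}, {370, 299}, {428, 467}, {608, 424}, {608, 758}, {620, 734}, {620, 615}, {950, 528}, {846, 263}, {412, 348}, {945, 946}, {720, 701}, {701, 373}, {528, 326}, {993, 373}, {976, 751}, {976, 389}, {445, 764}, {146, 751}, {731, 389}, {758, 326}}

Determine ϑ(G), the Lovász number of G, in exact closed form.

N(758) = {608, 326}, |N(758)| = 2.
N(492) = {807, 794}, |N(492)| = 2.
N(631) = {527, 946}, |N(631)| = 2.
Vertex 445 has 2 neighbors: 346, 764.
2-regular, N=59; the odd cycle C_{59}.
The 30 distinct eigenvalues: [2.0, 1.9887, 1.9548, 1.8988, 1.8213, 1.7231, 1.6054, 1.4695, 1.317, 1.1496, 0.9691, 0.7776, 0.5774, 0.3706, 0.1596, -0.0532, -0.2655, -0.4747, -0.6785, -0.8746, -1.0608, -1.235, -1.3953, -1.5397, -1.6666, -1.7747, -1.8627, -1.9295, -1.9745, -1.9972].
With N=59: ϑ(G) = 59·(-(-1)*2*cos(pi/59))/(2−(-2*cos(pi/59))) = 59*cos(pi/59)/(cos(pi/59) + 1).
ϑ(G) ≈ 29.479080.
Check 29 ≤ 59*cos(pi/59)/(cos(pi/59) + 1) ≤ 30: both strict.

59*cos(pi/59)/(cos(pi/59) + 1)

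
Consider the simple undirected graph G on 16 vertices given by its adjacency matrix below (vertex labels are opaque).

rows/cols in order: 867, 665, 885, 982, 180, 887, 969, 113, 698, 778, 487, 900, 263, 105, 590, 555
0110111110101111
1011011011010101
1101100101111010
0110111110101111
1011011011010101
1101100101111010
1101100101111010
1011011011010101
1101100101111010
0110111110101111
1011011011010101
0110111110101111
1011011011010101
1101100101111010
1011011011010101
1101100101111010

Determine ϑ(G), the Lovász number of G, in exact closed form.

6

N(590) = {867, 885, 982, 887, 969, 698, 778, 900, 105, 555}, |N(590)| = 10.
deg(885) = 10; N(885) = {867, 665, 982, 180, 113, 778, 487, 900, 263, 590}.
Vertex 665 has 10 neighbors: 867, 885, 982, 887, 969, 698, 778, 900, 105, 555.
Vertex 180 has 10 neighbors: 867, 885, 982, 887, 969, 698, 778, 900, 105, 555.
3 parts of sizes [6, 6, 4]; α(G) = 6 = ϑ (perfect).
ϑ(G) ≈ 6.000000.
Lovász sandwich 6 ≤ 6 ≤ 6: collapsed.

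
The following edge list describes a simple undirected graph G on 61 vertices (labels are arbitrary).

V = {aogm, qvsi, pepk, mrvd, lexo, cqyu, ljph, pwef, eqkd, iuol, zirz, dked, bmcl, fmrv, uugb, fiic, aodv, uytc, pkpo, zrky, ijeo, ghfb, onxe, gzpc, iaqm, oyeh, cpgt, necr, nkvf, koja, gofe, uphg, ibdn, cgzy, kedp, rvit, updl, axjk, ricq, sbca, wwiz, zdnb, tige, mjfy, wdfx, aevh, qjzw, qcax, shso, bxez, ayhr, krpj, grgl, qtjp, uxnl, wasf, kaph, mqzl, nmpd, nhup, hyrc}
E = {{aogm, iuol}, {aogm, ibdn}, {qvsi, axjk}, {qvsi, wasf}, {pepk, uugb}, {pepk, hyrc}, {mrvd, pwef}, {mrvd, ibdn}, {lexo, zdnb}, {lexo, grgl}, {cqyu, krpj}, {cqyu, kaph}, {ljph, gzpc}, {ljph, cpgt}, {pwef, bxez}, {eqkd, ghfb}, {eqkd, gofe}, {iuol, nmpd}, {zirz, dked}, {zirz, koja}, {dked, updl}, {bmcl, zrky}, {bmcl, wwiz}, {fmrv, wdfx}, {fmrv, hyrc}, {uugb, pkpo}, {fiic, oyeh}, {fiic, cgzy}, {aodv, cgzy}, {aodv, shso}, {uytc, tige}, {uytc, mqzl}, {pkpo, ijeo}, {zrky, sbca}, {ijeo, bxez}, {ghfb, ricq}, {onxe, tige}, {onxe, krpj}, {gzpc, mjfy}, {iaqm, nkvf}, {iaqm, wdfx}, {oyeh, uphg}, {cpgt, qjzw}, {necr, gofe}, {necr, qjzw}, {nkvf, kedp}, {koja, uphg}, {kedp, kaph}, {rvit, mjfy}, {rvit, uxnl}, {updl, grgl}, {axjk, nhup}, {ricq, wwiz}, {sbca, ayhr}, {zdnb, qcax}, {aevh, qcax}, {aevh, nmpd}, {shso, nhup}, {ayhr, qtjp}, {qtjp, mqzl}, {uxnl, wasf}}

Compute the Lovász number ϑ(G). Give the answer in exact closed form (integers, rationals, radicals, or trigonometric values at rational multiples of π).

deg(grgl) = 2; N(grgl) = {lexo, updl}.
Vertex krpj has 2 neighbors: cqyu, onxe.
deg(mrvd) = 2; N(mrvd) = {pwef, ibdn}.
Vertex aevh has 2 neighbors: qcax, nmpd.
61-vertex 2-regular graph: a single 61-cycle (edge-transitive).
spec(A) ≈ [2.0, 1.9894, 1.9577, 1.9053, 1.8326, 1.7406, 1.6301, 1.5023, 1.3585, 1.2004, 1.0296, 0.8478, 0.6571, 0.4594, 0.2568, 0.0515, -0.1544, -0.3586, -0.559, -0.7535, -0.94, -1.1165, -1.2812, -1.4323, -1.5682, -1.6876, -1.789, -1.8714, -1.9341, -1.9762, -1.9973] (distinct, 4 d.p.).
ϑ = −N·λ_min/(λ_max−λ_min) = −61·(-2*cos(pi/61))/(2−(-2*cos(pi/61))) = 61*cos(pi/61)/(cos(pi/61) + 1).
Numerically 30.4798.
Check 30 ≤ 61*cos(pi/61)/(cos(pi/61) + 1) ≤ 31: both strict.

61*cos(pi/61)/(cos(pi/61) + 1)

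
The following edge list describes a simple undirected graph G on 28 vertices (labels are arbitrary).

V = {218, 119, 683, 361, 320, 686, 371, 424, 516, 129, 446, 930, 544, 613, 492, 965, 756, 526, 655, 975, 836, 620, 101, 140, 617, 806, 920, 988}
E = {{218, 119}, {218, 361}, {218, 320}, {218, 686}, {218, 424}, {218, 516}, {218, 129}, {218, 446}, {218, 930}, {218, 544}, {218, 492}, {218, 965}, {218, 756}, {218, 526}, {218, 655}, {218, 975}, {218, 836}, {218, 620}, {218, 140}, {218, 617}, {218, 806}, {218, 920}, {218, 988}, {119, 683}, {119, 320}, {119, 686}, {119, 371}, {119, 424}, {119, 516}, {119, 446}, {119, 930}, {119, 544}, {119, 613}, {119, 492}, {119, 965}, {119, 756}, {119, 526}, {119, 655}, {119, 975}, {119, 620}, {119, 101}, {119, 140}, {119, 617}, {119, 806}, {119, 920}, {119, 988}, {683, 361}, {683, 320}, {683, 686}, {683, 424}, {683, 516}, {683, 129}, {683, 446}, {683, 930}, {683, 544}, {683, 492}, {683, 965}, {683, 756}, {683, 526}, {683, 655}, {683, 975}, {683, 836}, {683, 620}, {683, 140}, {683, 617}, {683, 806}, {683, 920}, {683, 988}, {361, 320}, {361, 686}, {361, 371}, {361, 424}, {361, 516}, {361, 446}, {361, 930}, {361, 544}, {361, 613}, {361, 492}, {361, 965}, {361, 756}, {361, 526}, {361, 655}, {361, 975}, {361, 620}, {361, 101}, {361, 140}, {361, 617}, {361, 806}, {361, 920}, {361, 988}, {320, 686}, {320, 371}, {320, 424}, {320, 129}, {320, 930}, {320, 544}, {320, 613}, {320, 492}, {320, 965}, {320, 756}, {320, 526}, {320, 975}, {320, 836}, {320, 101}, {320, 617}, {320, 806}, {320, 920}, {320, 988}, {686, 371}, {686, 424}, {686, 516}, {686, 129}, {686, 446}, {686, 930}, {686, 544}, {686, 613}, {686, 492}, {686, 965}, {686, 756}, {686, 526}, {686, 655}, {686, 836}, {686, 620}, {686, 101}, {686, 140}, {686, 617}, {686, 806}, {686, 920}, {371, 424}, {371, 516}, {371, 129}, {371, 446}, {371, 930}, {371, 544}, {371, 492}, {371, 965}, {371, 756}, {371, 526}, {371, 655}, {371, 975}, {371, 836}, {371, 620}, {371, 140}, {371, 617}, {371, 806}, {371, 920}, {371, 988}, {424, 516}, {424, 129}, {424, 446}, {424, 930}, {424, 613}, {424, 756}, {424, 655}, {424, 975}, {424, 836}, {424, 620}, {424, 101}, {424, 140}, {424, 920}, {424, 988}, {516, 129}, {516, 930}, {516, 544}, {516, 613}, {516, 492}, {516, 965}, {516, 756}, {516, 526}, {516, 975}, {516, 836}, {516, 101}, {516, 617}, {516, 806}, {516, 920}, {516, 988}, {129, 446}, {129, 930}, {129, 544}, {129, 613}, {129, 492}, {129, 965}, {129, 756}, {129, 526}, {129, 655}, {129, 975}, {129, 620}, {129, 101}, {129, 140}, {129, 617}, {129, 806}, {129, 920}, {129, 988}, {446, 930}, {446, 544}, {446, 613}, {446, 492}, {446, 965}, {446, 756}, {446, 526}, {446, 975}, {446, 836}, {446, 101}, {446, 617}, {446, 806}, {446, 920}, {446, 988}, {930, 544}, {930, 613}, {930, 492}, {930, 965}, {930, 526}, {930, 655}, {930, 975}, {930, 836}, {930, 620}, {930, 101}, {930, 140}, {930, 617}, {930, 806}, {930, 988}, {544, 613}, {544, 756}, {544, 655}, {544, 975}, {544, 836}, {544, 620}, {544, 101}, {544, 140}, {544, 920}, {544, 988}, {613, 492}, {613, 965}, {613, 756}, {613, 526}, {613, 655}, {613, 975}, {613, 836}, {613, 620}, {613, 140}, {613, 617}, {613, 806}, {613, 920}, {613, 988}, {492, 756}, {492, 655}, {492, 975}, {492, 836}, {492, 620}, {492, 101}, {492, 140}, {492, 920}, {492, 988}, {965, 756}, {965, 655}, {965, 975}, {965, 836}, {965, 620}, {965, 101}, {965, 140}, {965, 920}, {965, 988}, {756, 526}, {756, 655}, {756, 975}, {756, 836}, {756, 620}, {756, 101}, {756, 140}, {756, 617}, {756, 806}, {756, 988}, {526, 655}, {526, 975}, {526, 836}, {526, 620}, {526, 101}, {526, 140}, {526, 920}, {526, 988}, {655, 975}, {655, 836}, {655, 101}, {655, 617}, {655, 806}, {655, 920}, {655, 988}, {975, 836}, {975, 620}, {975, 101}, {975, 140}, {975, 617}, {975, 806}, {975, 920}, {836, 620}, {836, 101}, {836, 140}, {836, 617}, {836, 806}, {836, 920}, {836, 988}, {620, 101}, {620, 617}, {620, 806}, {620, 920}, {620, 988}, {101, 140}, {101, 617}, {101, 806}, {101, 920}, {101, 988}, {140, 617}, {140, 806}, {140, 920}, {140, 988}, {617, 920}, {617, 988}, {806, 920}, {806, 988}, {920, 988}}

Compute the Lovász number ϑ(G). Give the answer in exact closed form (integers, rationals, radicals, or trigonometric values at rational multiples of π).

N(492) = {218, 119, 683, 361, 320, 686, 371, 516, 129, 446, 930, 613, 756, 655, 975, 836, 620, 101, 140, 920, 988}, |N(492)| = 21.
deg(683) = 23; N(683) = {119, 361, 320, 686, 424, 516, 129, 446, 930, 544, 492, 965, 756, 526, 655, 975, 836, 620, 140, 617, 806, 920, 988}.
deg(129) = 24; N(129) = {218, 683, 320, 686, 371, 424, 516, 446, 930, 544, 613, 492, 965, 756, 526, 655, 975, 620, 101, 140, 617, 806, 920, 988}.
N(975) = {218, 119, 683, 361, 320, 371, 424, 516, 129, 446, 930, 544, 613, 492, 965, 756, 526, 655, 836, 620, 101, 140, 617, 806, 920}, |N(975)| = 25.
Complete 6-partite, parts [7, 6, 5, 4, 3, 3]: perfect, ϑ = α = 7.
Numerically 7.0000000.
Check 7 ≤ 7 ≤ 7: collapsed.

7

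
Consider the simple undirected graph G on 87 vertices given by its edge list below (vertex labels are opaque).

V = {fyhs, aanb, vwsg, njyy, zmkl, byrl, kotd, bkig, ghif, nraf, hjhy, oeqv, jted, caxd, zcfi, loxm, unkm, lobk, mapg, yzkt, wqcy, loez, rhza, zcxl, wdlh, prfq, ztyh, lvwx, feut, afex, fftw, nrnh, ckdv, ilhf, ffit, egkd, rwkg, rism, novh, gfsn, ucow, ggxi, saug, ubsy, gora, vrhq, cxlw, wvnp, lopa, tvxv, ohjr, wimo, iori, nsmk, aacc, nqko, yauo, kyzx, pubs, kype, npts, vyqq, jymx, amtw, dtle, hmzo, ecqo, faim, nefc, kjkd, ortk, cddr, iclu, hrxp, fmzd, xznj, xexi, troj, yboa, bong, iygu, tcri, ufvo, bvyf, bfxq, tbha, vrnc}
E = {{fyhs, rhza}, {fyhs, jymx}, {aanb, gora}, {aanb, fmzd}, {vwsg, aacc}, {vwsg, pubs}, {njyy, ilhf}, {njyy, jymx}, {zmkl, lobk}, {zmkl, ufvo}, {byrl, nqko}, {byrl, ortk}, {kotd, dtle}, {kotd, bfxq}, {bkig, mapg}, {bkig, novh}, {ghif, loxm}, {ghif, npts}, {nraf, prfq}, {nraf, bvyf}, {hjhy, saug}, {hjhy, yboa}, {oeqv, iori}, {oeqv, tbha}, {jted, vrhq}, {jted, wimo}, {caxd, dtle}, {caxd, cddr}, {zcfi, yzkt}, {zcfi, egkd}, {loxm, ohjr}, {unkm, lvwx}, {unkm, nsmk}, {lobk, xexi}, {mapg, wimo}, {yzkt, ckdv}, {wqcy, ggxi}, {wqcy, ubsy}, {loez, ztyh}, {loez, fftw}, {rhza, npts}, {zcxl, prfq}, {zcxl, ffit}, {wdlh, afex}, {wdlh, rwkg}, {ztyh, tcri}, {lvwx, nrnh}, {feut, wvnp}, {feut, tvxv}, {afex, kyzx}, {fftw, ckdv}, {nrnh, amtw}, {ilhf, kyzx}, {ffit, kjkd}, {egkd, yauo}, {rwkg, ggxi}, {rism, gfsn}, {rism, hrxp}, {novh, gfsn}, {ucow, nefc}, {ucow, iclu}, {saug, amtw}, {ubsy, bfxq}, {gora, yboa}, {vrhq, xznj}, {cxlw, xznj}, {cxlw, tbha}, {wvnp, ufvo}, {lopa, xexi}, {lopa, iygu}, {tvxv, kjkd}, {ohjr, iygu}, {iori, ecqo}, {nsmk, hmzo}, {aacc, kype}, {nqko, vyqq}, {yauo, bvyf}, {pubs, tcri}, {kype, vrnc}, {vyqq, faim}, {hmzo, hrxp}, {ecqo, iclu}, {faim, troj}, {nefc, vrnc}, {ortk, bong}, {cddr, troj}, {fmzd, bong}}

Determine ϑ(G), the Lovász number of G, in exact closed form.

87*cos(pi/87)/(cos(pi/87) + 1)

N(troj) = {faim, cddr}, |N(troj)| = 2.
deg(hjhy) = 2; N(hjhy) = {saug, yboa}.
N(egkd) = {zcfi, yauo}, |N(egkd)| = 2.
Vertex xexi has 2 neighbors: lobk, lopa.
G on 87 vertices is 2-regular; the odd cycle C_{87}.
Distinct eigenvalues (to 5 d.p.): [2.0, 1.99479, 1.97917, 1.95324, 1.91713, 1.87102, 1.81515, 1.74982, 1.67537, 1.59219, 1.5007, 1.40139, 1.29477, 1.18141, 1.06188, 0.93682, 0.80687, 0.67272, 0.53506, 0.39461, 0.2521, 0.10828, -0.03611, -0.18031, -0.32356, -0.46513, -0.60428, -0.74028, -0.87241, -1.0, -1.12237, -1.2389, -1.34896, -1.45199, -1.54745, -1.63484, -1.71371, -1.78365, -1.84429, -1.89531, -1.93645, -1.96749, -1.98828, -1.9987].
ϑ = −N·λ_min/(λ_max−λ_min) = −87·(-2*cos(pi/87))/(2−(-2*cos(pi/87))) = 87*cos(pi/87)/(cos(pi/87) + 1).
ϑ(G) ≈ 43.48581645.
Sandwich: α(G)=43 ≤ ϑ(G)=87*cos(pi/87)/(cos(pi/87) + 1) ≤ χ(Ḡ)=44 (both strict).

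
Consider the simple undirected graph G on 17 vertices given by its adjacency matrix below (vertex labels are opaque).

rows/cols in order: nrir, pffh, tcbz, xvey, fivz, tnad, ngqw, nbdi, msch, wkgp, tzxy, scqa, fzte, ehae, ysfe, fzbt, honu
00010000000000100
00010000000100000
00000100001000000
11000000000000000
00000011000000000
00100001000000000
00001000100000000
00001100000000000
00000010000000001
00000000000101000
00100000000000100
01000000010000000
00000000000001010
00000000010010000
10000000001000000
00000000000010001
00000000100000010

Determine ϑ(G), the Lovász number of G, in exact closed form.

17*cos(pi/17)/(cos(pi/17) + 1)

N(ehae) = {wkgp, fzte}, |N(ehae)| = 2.
Vertex msch has 2 neighbors: ngqw, honu.
deg(scqa) = 2; N(scqa) = {pffh, wkgp}.
Vertex fzbt has 2 neighbors: fzte, honu.
G on 17 vertices is 2-regular; connected 2-regular on 17 ⇒ C_{17}.
spec(A) ≈ [2.0, 1.8649, 1.478, 0.8915, 0.1845, -0.5473, -1.2053, -1.7004, -1.9659] (distinct, 4 d.p.).
Lovász: ϑ = −17(-2*cos(pi/17))/(2+-(-1)*2*cos(pi/17)) = 17*cos(pi/17)/(cos(pi/17) + 1).
≈ 8.4270 (to 4 d.p.).
8 ≤ 17*cos(pi/17)/(cos(pi/17) + 1) ≤ 9: both strict.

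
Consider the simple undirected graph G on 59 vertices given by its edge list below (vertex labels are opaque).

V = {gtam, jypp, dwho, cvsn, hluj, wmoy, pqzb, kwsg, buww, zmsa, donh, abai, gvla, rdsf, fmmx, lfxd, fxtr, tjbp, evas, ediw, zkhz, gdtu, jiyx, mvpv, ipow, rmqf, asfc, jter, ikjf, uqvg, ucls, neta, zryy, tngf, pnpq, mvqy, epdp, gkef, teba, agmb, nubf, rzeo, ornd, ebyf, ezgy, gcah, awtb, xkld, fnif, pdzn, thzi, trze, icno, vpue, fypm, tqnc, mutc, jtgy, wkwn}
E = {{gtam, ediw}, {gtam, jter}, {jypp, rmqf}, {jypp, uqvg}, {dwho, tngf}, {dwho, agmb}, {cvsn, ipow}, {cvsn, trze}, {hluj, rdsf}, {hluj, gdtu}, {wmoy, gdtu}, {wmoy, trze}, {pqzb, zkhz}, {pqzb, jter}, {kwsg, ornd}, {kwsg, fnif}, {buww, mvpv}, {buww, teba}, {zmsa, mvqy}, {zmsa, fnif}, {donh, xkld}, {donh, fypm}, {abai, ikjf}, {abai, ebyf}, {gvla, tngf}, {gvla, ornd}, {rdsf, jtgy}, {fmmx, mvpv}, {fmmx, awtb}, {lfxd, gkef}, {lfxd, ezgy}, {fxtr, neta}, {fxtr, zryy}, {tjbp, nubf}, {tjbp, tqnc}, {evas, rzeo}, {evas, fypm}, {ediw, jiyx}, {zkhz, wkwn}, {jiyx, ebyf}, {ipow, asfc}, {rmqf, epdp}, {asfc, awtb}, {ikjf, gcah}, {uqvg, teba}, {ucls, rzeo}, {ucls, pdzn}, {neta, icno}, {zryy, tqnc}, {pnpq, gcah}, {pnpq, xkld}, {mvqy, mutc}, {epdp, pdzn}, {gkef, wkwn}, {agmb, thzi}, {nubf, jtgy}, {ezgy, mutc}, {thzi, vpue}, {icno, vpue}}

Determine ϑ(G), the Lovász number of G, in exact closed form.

N(wmoy) = {gdtu, trze}, |N(wmoy)| = 2.
deg(jiyx) = 2; N(jiyx) = {ediw, ebyf}.
N(agmb) = {dwho, thzi}, |N(agmb)| = 2.
N(neta) = {fxtr, icno}, |N(neta)| = 2.
deg(v) = 2 for all v (|V|=59); a single 59-cycle (edge-transitive).
The 30 distinct eigenvalues: [2.0, 1.989, 1.955, 1.899, 1.821, 1.723, 1.605, 1.47, 1.317, 1.15, 0.969, 0.778, 0.577, 0.371, 0.16, -0.053, -0.265, -0.475, -0.678, -0.875, -1.061, -1.235, -1.395, -1.54, -1.667, -1.775, -1.863, -1.93, -1.975, -1.997].
Lovász: ϑ = −59(-2*cos(pi/59))/(2+-(-1)*2*cos(pi/59)) = 59*cos(pi/59)/(cos(pi/59) + 1).
Numerically 29.4791.
α=29, χ(Ḡ)=30; ϑ=59*cos(pi/59)/(cos(pi/59) + 1) lies between (both strict).

59*cos(pi/59)/(cos(pi/59) + 1)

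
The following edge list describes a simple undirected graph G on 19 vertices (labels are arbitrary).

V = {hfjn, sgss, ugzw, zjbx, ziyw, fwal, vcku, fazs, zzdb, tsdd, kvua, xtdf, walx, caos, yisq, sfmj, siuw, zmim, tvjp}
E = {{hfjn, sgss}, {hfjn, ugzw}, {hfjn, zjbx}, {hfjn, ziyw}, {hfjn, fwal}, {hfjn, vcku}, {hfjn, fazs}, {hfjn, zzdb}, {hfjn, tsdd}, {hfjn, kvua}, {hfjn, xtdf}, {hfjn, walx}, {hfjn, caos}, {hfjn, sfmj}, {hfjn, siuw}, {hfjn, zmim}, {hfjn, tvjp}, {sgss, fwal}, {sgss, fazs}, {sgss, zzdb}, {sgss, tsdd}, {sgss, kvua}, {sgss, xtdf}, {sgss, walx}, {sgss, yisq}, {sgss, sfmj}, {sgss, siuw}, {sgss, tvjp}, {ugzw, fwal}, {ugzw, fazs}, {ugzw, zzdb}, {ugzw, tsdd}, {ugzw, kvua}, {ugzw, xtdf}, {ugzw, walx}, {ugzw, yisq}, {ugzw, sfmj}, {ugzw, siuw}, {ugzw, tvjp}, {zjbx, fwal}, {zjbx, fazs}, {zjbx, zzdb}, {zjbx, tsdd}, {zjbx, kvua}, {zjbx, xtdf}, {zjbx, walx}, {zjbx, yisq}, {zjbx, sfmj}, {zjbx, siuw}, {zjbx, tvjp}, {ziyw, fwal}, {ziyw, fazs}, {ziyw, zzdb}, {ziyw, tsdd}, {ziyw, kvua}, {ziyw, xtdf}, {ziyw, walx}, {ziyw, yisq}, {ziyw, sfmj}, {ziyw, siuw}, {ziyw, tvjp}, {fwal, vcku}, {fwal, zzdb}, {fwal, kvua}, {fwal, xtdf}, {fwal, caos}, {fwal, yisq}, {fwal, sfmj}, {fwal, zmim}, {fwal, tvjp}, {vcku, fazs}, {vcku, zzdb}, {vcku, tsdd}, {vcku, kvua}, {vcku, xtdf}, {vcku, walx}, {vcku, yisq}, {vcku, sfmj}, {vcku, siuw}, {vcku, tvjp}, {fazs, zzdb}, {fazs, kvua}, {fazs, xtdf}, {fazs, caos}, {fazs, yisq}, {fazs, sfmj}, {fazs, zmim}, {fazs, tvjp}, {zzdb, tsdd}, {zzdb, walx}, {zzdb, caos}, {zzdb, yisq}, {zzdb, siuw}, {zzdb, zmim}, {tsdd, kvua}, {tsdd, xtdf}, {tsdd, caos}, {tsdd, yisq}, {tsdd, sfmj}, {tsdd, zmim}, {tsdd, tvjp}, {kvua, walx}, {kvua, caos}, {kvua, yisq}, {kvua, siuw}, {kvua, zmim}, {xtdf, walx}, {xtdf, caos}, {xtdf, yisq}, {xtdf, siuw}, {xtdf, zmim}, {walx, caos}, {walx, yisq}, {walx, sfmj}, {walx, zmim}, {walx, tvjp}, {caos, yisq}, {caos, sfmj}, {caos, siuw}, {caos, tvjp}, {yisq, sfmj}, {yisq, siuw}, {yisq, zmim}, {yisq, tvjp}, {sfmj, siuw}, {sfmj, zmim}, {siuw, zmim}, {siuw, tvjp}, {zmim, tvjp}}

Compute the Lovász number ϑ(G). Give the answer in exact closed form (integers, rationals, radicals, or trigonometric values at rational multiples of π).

Vertex fwal has 14 neighbors: hfjn, sgss, ugzw, zjbx, ziyw, vcku, zzdb, kvua, xtdf, caos, yisq, sfmj, zmim, tvjp.
deg(sgss) = 12; N(sgss) = {hfjn, fwal, fazs, zzdb, tsdd, kvua, xtdf, walx, yisq, sfmj, siuw, tvjp}.
Vertex xtdf has 14 neighbors: hfjn, sgss, ugzw, zjbx, ziyw, fwal, vcku, fazs, tsdd, walx, caos, yisq, siuw, zmim.
deg(fazs) = 14; N(fazs) = {hfjn, sgss, ugzw, zjbx, ziyw, vcku, zzdb, kvua, xtdf, caos, yisq, sfmj, zmim, tvjp}.
4 parts of sizes [7, 5, 5, 2]; α(G) = 7 = ϑ (perfect).
= 7.0000… (decimal).
Sandwich: α(G)=7 ≤ ϑ(G)=7 ≤ χ(Ḡ)=7 (collapsed).

7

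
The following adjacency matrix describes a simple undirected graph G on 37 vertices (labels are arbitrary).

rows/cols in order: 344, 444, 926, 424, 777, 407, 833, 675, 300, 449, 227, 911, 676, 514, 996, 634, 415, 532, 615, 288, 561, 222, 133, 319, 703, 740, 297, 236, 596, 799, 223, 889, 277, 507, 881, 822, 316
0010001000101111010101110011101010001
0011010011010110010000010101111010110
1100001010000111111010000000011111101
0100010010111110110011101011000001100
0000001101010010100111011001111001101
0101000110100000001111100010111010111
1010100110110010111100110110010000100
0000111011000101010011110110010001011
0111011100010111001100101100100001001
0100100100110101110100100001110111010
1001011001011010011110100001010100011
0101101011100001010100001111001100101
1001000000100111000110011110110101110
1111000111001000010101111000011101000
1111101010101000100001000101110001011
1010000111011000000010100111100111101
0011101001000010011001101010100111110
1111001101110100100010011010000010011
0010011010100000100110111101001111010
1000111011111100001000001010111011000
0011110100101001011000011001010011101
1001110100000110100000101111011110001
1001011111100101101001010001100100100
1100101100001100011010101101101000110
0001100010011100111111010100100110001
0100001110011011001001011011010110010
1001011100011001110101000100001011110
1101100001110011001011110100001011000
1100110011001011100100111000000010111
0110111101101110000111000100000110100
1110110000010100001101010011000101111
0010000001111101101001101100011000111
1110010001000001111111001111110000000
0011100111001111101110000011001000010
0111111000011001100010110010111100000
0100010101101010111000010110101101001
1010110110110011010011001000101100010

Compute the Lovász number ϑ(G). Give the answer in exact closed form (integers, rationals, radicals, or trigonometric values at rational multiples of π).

deg(300) = 18; N(300) = {444, 926, 424, 407, 833, 675, 911, 514, 996, 634, 615, 288, 133, 703, 740, 596, 507, 316}.
Vertex 822 has 18 neighbors: 444, 407, 675, 449, 227, 676, 996, 415, 532, 615, 319, 740, 297, 596, 223, 889, 507, 316.
N(424) = {444, 407, 300, 227, 911, 676, 514, 996, 415, 532, 561, 222, 133, 703, 297, 236, 507, 881}, |N(424)| = 18.
N(911) = {444, 424, 777, 833, 300, 449, 227, 634, 532, 288, 703, 740, 297, 236, 223, 889, 881, 316}, |N(911)| = 18.
deg(v) = 18 for all v (|V|=37); SR(37,18,8,9) — a Paley graph.
Distinct eigenvalues (to 6 d.p.): [18.0, 2.541381, -3.541381].
ϑ = −N·λ_min/(λ_max−λ_min) = −37·(-sqrt(37)/2 - 1/2)/(18−(-sqrt(37)/2 - 1/2)) = sqrt(37).
ϑ(G) ≈ 6.08276253.

sqrt(37)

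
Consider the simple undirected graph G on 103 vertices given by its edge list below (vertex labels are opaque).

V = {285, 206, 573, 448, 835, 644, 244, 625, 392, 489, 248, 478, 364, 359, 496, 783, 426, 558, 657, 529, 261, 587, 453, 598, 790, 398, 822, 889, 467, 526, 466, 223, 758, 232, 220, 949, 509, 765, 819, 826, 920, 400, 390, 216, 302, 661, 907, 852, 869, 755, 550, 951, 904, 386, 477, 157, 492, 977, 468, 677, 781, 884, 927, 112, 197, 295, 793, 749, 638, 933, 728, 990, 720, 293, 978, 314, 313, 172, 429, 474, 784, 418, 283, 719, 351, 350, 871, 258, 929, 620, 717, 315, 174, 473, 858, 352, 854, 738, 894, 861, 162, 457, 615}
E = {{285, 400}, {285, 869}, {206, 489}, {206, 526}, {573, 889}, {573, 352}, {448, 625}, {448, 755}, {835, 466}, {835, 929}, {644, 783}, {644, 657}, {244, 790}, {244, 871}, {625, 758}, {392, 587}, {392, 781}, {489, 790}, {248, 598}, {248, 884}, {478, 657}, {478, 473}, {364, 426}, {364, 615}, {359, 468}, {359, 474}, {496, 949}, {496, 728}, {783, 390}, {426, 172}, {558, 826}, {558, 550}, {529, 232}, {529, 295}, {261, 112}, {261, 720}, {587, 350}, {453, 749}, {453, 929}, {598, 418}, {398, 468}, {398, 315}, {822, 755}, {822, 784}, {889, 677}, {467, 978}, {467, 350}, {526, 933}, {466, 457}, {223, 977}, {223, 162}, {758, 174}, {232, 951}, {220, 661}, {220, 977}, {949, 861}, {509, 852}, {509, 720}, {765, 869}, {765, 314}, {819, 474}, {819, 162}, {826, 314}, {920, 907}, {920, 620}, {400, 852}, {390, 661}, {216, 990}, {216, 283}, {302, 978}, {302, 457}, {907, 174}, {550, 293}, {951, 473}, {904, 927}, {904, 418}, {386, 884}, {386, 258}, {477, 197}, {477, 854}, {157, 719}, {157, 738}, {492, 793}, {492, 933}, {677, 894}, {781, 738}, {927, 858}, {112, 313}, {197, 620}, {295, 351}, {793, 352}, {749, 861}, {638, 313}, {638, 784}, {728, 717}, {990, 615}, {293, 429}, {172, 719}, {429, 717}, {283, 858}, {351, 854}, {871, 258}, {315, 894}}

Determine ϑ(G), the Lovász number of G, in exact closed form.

Vertex 529 has 2 neighbors: 232, 295.
Vertex 364 has 2 neighbors: 426, 615.
Vertex 400 has 2 neighbors: 285, 852.
N(861) = {949, 749}, |N(861)| = 2.
Every vertex has degree 2 (N=103); a single 103-cycle (edge-transitive).
Distinct eigenvalues (to 5 d.p.): [2.0, 1.99628, 1.98513, 1.9666, 1.94076, 1.90769, 1.86752, 1.82041, 1.76653, 1.70608, 1.63928, 1.56638, 1.48765, 1.40339, 1.31391, 1.21954, 1.12063, 1.01756, 0.9107, 0.80045, 0.68722, 0.57144, 0.45353, 0.33394, 0.2131, 0.09147, -0.0305, -0.15236, -0.27365, -0.39392, -0.51273, -0.62963, -0.74418, -0.85597, -0.96458, -1.06959, -1.17063, -1.26731, -1.35928, -1.44619, -1.52772, -1.60357, -1.67345, -1.73711, -1.79431, -1.84483, -1.88849, -1.92512, -1.95459, -1.97679, -1.99163, -1.99907].
−103·(-2*cos(pi/103)) / ((2)−(-2*cos(pi/103))) = 103*cos(pi/103)/(cos(pi/103) + 1) = ϑ(G).
≈ 51.4880 (to 4 d.p.).
Sandwich: α(G)=51 ≤ ϑ(G)=103*cos(pi/103)/(cos(pi/103) + 1) ≤ χ(Ḡ)=52 (both strict).

103*cos(pi/103)/(cos(pi/103) + 1)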